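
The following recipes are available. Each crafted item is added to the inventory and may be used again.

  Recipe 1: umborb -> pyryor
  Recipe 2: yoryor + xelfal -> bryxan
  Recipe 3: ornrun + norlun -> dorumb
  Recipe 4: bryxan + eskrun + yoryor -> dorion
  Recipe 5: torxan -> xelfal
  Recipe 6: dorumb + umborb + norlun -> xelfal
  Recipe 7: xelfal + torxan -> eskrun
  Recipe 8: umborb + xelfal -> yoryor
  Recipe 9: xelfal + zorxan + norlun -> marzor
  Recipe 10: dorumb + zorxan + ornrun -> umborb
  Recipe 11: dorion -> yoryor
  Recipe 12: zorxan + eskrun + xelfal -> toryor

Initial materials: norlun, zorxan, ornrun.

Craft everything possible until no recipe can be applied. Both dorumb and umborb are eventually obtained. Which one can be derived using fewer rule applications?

dorumb

dorumb: Using Recipe 3, ornrun and norlun make dorumb. [1 rule application]
umborb: ornrun + norlun -> dorumb (Recipe 3). Using Recipe 10, dorumb, zorxan, and ornrun make umborb. [2 rule applications]
dorumb needs fewer.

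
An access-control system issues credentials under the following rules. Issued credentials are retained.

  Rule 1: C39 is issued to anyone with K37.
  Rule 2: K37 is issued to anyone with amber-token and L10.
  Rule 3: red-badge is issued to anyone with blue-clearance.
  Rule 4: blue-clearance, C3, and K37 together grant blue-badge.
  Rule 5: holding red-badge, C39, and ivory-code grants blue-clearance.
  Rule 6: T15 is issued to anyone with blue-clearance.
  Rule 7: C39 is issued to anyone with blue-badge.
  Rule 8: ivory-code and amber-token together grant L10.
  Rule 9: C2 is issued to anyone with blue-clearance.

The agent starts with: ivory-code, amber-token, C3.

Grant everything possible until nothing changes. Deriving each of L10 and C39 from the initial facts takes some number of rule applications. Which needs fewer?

L10

L10: Holding ivory-code and amber-token grants L10 (Rule 8). [1 rule application]
C39: Holding ivory-code and amber-token grants L10 (Rule 8). Holding amber-token and L10 grants K37 (Rule 2). Holding K37 grants C39 (Rule 1). [3 rule applications]
L10 needs fewer.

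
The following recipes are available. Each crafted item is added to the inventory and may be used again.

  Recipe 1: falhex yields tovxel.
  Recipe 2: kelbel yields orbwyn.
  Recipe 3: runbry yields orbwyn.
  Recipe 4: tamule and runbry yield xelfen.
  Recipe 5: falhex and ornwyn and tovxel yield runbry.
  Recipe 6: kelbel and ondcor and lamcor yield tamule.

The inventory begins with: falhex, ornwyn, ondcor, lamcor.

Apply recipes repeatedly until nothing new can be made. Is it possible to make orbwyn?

falhex → tovxel (Recipe 1).
Using Recipe 5, falhex, ornwyn, and tovxel make runbry.
runbry → orbwyn (Recipe 3).

Yes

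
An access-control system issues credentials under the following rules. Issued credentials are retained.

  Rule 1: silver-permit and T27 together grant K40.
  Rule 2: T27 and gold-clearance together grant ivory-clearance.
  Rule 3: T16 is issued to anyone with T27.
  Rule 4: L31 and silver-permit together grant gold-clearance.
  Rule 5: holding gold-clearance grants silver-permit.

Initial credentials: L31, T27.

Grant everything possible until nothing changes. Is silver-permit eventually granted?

No

silver-permit would need gold-clearance (Rule 5), but gold-clearance is never granted.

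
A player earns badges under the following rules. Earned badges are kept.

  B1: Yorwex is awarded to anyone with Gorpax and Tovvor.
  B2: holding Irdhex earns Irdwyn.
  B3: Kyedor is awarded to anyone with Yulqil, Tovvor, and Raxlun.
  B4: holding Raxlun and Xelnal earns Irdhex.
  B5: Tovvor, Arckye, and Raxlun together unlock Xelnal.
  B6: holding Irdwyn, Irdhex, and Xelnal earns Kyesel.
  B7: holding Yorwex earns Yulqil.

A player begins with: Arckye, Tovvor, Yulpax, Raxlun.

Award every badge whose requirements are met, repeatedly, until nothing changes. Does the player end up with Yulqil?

No

Yulqil would need Yorwex (B7), but Yorwex is never earned.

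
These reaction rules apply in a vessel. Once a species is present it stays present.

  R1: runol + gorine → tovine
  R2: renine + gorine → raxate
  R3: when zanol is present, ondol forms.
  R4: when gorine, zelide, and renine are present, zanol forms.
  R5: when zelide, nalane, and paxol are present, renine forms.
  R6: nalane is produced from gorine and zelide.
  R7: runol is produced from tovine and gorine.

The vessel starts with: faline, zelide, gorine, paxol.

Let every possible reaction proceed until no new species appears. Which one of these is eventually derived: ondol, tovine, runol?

gorine and zelide present → nalane forms (R6).
zelide, nalane, and paxol present → renine forms (R5).
gorine, zelide, and renine present → zanol forms (R4).
zanol present → ondol forms (R3).
runol would need tovine and gorine (R7), but tovine never forms. tovine would need runol and gorine (R1), but runol never forms.

ondol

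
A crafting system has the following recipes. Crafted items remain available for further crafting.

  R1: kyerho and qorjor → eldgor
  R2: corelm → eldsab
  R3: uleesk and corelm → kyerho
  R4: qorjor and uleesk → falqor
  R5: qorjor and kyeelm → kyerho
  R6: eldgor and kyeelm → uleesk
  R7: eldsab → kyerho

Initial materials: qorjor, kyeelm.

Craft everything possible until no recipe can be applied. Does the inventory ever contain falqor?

Yes

qorjor and kyeelm → kyerho (R5).
kyerho and qorjor → eldgor (R1).
eldgor and kyeelm → uleesk (R6).
Using R4, qorjor and uleesk make falqor.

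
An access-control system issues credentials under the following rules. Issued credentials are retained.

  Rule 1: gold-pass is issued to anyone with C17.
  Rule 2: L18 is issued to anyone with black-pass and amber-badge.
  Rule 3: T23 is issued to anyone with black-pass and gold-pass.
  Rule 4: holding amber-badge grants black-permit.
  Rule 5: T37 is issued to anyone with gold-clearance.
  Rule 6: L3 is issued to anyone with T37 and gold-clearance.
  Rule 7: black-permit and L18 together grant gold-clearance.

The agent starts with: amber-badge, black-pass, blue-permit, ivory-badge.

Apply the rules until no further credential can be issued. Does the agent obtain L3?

Yes

Holding black-pass and amber-badge grants L18 (Rule 2).
Holding amber-badge grants black-permit (Rule 4).
Holding black-permit and L18 grants gold-clearance (Rule 7).
Holding gold-clearance grants T37 (Rule 5).
Holding T37 and gold-clearance grants L3 (Rule 6).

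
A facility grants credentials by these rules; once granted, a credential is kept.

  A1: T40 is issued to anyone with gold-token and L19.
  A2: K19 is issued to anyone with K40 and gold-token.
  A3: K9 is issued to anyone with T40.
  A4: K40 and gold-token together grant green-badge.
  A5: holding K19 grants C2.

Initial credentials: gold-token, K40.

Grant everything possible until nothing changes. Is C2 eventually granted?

Yes

Holding K40 and gold-token grants K19 (A2).
Holding K19 grants C2 (A5).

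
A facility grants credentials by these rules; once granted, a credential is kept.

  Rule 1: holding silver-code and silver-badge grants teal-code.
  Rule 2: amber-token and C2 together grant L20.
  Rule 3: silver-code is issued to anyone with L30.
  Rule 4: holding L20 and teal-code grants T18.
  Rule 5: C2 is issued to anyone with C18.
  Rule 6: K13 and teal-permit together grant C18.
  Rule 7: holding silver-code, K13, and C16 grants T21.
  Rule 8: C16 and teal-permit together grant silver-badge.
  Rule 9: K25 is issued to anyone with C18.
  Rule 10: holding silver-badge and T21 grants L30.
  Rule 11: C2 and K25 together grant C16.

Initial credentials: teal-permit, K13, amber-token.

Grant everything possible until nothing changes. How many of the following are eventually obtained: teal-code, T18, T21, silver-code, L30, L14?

0

teal-code would need silver-code and silver-badge (Rule 1), but silver-code is never granted.
T18 would need L20 and teal-code (Rule 4), but teal-code is never granted.
T21 would need silver-code, K13, and C16 (Rule 7), but silver-code is never granted.
silver-code would need L30 (Rule 3), but L30 is never granted.
L30 would need silver-badge and T21 (Rule 10), but T21 is never granted.
No rule produces L14, and it is not given.
None of the 6 are reached.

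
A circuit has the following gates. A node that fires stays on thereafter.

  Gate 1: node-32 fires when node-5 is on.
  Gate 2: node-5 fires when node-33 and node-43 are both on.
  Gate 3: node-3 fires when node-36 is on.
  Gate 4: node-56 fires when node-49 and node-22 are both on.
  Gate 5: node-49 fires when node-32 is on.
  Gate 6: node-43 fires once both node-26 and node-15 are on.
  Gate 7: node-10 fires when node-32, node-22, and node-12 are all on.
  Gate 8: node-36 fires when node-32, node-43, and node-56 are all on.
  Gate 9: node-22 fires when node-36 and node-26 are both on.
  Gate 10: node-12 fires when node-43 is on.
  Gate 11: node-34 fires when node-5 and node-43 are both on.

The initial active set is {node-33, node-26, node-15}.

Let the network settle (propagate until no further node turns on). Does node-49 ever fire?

node-26 and node-15 are on, so node-43 fires (Gate 6).
node-33 and node-43 are on, so node-5 fires (Gate 2).
Gate 1: node-5 on → node-32 on.
node-32 is on, so node-49 fires (Gate 5).

Yes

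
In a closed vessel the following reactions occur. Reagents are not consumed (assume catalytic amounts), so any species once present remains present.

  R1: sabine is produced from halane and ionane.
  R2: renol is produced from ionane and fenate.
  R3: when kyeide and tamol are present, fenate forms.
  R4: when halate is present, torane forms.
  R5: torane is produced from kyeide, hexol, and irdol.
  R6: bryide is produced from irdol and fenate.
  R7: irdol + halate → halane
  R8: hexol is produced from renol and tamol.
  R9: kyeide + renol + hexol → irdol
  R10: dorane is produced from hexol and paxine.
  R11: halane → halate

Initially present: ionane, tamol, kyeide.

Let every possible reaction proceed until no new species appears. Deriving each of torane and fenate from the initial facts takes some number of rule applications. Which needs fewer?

fenate

fenate: kyeide and tamol present → fenate forms (R3). [1 rule application]
torane: kyeide and tamol present → fenate forms (R3). ionane and fenate present → renol forms (R2). renol and tamol present → hexol forms (R8). kyeide, renol, and hexol present → irdol forms (R9). kyeide, hexol, and irdol present → torane forms (R5). [5 rule applications]
fenate needs fewer.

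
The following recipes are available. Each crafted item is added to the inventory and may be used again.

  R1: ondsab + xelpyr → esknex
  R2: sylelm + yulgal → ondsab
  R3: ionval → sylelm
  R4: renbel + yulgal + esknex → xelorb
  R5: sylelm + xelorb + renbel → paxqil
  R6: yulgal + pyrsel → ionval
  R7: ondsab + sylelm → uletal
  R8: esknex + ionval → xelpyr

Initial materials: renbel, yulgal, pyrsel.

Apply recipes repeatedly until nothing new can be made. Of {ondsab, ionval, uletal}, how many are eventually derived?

Using R6, yulgal and pyrsel make ionval.
Using R3, ionval makes sylelm.
sylelm + yulgal → ondsab (R2).
Using R7, ondsab and sylelm make uletal.
ondsab: reached.
ionval: reached.
uletal: reached.
All 3 are reached.

3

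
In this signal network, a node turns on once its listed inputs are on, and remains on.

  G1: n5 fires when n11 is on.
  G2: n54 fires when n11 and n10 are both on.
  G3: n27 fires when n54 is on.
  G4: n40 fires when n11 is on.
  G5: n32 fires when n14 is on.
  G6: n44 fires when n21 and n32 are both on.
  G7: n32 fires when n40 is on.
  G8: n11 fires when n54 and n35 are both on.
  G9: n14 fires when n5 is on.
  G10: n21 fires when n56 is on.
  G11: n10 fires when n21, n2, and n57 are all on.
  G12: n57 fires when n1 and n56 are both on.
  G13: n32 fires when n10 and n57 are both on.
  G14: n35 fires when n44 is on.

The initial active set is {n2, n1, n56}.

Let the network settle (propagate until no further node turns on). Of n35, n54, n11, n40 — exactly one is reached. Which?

n35

G12: n1 and n56 on → n57 on.
G10: n56 on → n21 on.
G11: n21, n2, and n57 on → n10 on.
G13: n10 and n57 on → n32 on.
G6: n21 and n32 on → n44 on.
G14: n44 on → n35 on.
n11 would need n54 and n35 (G8), but n54 never turns on. n40 would need n11 (G4), but n11 never turns on. n54 would need n11 and n10 (G2), but n11 never turns on.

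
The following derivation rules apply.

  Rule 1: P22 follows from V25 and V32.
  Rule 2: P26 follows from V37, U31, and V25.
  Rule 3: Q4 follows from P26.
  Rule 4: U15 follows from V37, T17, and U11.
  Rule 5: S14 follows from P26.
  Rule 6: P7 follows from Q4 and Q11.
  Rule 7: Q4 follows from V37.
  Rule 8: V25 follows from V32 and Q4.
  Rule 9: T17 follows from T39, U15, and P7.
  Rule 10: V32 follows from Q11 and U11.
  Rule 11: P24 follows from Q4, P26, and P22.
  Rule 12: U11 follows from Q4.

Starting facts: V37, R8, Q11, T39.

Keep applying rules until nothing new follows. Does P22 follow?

Yes

From V37, Rule 7 gives Q4.
Q4 holds, so U11 follows (Rule 12).
From Q11 and U11, Rule 10 gives V32.
V32 and Q4 hold, so V25 follows (Rule 8).
V25 and V32 hold, so P22 follows (Rule 1).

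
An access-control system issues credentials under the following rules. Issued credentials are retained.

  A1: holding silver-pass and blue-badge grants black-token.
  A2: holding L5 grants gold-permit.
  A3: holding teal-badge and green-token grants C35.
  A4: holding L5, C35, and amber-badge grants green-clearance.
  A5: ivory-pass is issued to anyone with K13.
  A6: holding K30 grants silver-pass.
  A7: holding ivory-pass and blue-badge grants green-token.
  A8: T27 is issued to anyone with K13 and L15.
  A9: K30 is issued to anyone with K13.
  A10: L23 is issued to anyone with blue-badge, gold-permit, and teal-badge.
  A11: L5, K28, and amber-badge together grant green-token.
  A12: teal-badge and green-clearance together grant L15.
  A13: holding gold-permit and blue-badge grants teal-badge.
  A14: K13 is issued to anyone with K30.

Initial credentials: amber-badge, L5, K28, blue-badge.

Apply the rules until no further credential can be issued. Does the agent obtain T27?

T27 would need K13 and L15 (A8), but K13 is never granted.

No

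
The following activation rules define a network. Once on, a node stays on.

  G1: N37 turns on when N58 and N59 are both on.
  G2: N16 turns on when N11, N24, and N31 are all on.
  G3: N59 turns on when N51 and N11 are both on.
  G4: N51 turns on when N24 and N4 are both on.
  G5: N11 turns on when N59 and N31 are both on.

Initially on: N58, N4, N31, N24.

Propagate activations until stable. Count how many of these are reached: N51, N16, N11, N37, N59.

1

N24 and N4 are on, so N51 turns on (G4).
N51: reached.
N16 would need N11, N24, and N31 (G2), but N11 never turns on.
N11 would need N59 and N31 (G5), but N59 never turns on.
N37 would need N58 and N59 (G1), but N59 never turns on.
N59 would need N51 and N11 (G3), but N11 never turns on.
Reached: N51 — 1 of the 5.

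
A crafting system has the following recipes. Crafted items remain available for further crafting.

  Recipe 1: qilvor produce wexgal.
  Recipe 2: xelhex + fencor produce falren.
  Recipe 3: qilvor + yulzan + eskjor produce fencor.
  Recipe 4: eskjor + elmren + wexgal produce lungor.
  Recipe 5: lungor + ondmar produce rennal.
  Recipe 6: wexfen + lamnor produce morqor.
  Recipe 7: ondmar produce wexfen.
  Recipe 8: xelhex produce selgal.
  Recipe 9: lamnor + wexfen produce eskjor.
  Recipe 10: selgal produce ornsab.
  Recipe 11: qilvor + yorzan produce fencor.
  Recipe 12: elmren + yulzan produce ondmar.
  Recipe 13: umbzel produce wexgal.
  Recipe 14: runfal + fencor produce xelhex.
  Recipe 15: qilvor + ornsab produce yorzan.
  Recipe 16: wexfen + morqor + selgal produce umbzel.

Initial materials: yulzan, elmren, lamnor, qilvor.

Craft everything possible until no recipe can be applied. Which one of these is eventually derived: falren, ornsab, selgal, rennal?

Using Recipe 1, qilvor makes wexgal.
Using Recipe 12, elmren and yulzan make ondmar.
Using Recipe 7, ondmar makes wexfen.
lamnor + wexfen → eskjor (Recipe 9).
Using Recipe 4, eskjor, elmren, and wexgal make lungor.
lungor + ondmar → rennal (Recipe 5).
ornsab would need selgal (Recipe 10), but selgal is never obtained. falren would need xelhex and fencor (Recipe 2), but xelhex is never obtained. selgal would need xelhex (Recipe 8), but xelhex is never obtained.

rennal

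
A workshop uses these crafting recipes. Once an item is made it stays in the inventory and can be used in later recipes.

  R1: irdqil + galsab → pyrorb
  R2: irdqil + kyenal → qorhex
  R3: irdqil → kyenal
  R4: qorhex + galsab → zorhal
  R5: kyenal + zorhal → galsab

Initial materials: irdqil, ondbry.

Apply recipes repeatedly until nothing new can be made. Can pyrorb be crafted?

No

pyrorb would need irdqil and galsab (R1), but galsab is never obtained.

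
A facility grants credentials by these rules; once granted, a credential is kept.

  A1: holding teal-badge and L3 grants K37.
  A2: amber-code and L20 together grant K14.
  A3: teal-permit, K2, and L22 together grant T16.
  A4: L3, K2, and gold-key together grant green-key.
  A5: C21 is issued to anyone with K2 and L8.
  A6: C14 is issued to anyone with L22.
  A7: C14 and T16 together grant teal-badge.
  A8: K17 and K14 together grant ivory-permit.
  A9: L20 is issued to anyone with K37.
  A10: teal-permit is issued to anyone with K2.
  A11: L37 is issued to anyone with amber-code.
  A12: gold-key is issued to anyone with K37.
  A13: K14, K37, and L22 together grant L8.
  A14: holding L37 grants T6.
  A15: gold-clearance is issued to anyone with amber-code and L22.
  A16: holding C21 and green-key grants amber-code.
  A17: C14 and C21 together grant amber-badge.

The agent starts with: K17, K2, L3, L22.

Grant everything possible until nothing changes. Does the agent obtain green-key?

Holding L22 grants C14 (A6).
Holding K2 grants teal-permit (A10).
Holding teal-permit, K2, and L22 grants T16 (A3).
Holding C14 and T16 grants teal-badge (A7).
Holding teal-badge and L3 grants K37 (A1).
Holding K37 grants gold-key (A12).
Holding L3, K2, and gold-key grants green-key (A4).

Yes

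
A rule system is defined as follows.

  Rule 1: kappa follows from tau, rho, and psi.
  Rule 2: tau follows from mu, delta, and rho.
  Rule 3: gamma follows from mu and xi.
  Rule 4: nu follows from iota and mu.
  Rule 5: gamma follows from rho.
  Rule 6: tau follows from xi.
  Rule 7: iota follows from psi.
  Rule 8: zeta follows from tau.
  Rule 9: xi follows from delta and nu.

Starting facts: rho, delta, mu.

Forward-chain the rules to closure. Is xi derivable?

No

xi would need delta and nu (Rule 9), but nu is never established.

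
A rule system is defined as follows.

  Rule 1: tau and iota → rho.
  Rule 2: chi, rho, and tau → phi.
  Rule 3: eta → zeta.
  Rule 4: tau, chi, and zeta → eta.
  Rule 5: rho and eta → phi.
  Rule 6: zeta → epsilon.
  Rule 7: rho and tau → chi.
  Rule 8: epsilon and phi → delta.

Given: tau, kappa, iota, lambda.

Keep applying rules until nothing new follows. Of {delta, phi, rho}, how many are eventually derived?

2

tau and iota hold, so rho follows (Rule 1).
rho and tau hold, so chi follows (Rule 7).
From chi, rho, and tau, Rule 2 gives phi.
delta would need epsilon and phi (Rule 8), but epsilon is never established.
phi: reached.
rho: reached.
Reached: phi and rho — 2 of the 3.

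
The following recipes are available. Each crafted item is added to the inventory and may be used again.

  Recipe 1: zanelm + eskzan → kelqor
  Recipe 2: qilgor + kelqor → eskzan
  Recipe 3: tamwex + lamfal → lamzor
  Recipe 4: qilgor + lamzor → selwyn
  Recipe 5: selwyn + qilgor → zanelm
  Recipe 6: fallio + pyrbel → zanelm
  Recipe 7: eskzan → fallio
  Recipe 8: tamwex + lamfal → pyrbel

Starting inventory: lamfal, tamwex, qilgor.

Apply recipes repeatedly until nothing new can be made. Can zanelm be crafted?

Yes

Using Recipe 3, tamwex and lamfal make lamzor.
Using Recipe 4, qilgor and lamzor make selwyn.
Using Recipe 5, selwyn and qilgor make zanelm.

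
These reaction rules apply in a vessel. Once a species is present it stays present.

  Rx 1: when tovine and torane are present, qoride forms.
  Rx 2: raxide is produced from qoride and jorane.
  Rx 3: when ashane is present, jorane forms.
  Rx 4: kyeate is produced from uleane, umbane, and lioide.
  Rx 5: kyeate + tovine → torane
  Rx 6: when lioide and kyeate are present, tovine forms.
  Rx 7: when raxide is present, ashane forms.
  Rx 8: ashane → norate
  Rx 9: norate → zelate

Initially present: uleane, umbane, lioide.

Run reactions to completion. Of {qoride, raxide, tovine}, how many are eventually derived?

uleane, umbane, and lioide present → kyeate forms (Rx 4).
lioide and kyeate present → tovine forms (Rx 6).
kyeate and tovine present → torane forms (Rx 5).
tovine and torane present → qoride forms (Rx 1).
qoride: reached.
raxide would need qoride and jorane (Rx 2), but jorane never forms.
tovine: reached.
Reached: qoride and tovine — 2 of the 3.

2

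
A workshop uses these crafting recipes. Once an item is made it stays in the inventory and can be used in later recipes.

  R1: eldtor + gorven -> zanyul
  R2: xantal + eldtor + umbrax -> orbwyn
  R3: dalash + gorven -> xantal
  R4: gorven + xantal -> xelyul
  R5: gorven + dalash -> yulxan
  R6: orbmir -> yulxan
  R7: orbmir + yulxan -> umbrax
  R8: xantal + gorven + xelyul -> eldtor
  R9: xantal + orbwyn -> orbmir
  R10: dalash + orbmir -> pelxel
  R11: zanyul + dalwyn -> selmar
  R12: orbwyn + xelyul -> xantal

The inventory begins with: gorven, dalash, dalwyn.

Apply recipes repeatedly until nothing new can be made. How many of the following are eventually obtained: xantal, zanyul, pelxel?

2

Using R3, dalash and gorven make xantal.
gorven + xantal -> xelyul (R4).
xantal + gorven + xelyul -> eldtor (R8).
Using R1, eldtor and gorven make zanyul.
xantal: reached.
zanyul: reached.
pelxel would need dalash and orbmir (R10), but orbmir is never obtained.
Reached: xantal and zanyul — 2 of the 3.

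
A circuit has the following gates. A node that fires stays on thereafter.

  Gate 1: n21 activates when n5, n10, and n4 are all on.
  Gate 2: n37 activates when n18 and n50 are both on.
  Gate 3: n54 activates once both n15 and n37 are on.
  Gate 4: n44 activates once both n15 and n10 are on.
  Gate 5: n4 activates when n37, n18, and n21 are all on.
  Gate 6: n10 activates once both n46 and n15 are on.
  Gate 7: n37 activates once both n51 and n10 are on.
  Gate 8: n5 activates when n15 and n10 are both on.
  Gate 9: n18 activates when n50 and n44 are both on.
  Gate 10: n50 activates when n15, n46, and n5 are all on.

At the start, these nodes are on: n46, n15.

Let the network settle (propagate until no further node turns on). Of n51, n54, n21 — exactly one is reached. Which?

n54

n46 and n15 are on, so n10 activates (Gate 6).
n15 and n10 are on, so n44 activates (Gate 4).
n15 and n10 are on, so n5 activates (Gate 8).
Gate 10: n15, n46, and n5 on → n50 on.
n50 and n44 are on, so n18 activates (Gate 9).
n18 and n50 are on, so n37 activates (Gate 2).
Gate 3: n15 and n37 on → n54 on.
n21 would need n5, n10, and n4 (Gate 1), but n4 never turns on. No rule produces n51, and it is not given.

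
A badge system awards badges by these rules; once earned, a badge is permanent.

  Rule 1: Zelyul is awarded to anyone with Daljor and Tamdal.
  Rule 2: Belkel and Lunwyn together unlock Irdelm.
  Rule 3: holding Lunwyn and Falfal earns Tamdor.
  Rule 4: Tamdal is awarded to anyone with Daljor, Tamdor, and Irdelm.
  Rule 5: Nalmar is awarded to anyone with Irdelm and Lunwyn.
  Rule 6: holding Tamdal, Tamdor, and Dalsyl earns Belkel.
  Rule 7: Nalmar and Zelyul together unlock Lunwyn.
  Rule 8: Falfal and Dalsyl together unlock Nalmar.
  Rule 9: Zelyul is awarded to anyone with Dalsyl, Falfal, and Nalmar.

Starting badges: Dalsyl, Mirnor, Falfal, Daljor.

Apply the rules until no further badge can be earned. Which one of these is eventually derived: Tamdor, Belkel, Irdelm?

With Falfal and Dalsyl, Nalmar is earned (Rule 8).
With Dalsyl, Falfal, and Nalmar, Zelyul is earned (Rule 9).
With Nalmar and Zelyul, Lunwyn is earned (Rule 7).
With Lunwyn and Falfal, Tamdor is earned (Rule 3).
Belkel would need Tamdal, Tamdor, and Dalsyl (Rule 6), but Tamdal is never earned. Irdelm would need Belkel and Lunwyn (Rule 2), but Belkel is never earned.

Tamdor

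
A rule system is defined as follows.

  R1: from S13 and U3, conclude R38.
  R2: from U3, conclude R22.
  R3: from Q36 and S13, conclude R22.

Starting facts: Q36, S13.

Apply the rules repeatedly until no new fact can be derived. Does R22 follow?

Q36 and S13 hold, so R22 follows (R3).

Yes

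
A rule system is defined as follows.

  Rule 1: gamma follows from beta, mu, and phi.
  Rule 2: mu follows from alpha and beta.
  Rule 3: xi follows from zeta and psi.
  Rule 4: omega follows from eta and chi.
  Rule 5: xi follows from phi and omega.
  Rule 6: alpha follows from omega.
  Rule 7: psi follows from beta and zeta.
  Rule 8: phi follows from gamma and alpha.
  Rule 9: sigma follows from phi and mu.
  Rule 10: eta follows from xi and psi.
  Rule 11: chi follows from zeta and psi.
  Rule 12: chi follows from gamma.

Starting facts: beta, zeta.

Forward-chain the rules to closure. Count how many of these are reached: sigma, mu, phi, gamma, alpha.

2

From beta and zeta, Rule 7 gives psi.
zeta and psi hold, so xi follows (Rule 3).
zeta and psi hold, so chi follows (Rule 11).
From xi and psi, Rule 10 gives eta.
eta and chi hold, so omega follows (Rule 4).
From omega, Rule 6 gives alpha.
From alpha and beta, Rule 2 gives mu.
sigma would need phi and mu (Rule 9), but phi is never established.
mu: reached.
phi would need gamma and alpha (Rule 8), but gamma is never established.
gamma would need beta, mu, and phi (Rule 1), but phi is never established.
alpha: reached.
Reached: mu and alpha — 2 of the 5.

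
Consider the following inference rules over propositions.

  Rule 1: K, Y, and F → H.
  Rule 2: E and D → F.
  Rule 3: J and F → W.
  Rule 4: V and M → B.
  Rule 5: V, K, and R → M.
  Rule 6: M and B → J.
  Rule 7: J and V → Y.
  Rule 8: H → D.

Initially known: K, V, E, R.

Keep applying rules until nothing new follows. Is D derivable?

No

D would need H (Rule 8), but H is never established.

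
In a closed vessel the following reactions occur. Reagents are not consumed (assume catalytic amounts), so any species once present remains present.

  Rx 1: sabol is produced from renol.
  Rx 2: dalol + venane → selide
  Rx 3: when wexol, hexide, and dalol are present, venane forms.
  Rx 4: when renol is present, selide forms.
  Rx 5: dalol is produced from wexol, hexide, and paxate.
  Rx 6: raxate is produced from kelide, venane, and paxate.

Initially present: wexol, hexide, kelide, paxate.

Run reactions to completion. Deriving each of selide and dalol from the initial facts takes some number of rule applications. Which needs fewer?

dalol

dalol: wexol, hexide, and paxate present → dalol forms (Rx 5). [1 rule application]
selide: wexol, hexide, and paxate present → dalol forms (Rx 5). wexol, hexide, and dalol present → venane forms (Rx 3). dalol and venane present → selide forms (Rx 2). [3 rule applications]
dalol needs fewer.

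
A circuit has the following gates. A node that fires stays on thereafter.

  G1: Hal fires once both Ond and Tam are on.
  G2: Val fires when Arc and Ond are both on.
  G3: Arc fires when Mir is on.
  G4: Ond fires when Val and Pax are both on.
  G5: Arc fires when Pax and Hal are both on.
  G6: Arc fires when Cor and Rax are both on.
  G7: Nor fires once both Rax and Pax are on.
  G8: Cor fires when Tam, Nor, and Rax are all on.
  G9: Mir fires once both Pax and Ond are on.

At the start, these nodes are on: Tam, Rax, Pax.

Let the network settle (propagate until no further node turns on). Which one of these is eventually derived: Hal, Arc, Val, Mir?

Arc

Rax and Pax are on, so Nor fires (G7).
Tam, Nor, and Rax are on, so Cor fires (G8).
G6: Cor and Rax on → Arc on.
Mir would need Pax and Ond (G9), but Ond never turns on. Val would need Arc and Ond (G2), but Ond never turns on. Hal would need Ond and Tam (G1), but Ond never turns on.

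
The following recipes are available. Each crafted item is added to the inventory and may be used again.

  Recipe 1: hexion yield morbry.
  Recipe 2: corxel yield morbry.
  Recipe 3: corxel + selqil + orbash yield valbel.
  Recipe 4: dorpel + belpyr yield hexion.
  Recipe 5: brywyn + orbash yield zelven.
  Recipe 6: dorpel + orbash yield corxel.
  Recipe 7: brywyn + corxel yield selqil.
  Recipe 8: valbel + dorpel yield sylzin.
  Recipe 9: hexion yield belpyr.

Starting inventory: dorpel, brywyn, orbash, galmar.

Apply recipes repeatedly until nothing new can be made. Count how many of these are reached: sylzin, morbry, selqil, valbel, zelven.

brywyn + orbash → zelven (Recipe 5).
dorpel + orbash → corxel (Recipe 6).
corxel → morbry (Recipe 2).
brywyn + corxel → selqil (Recipe 7).
corxel + selqil + orbash → valbel (Recipe 3).
valbel + dorpel → sylzin (Recipe 8).
sylzin: reached.
morbry: reached.
selqil: reached.
valbel: reached.
zelven: reached.
All 5 are reached.

5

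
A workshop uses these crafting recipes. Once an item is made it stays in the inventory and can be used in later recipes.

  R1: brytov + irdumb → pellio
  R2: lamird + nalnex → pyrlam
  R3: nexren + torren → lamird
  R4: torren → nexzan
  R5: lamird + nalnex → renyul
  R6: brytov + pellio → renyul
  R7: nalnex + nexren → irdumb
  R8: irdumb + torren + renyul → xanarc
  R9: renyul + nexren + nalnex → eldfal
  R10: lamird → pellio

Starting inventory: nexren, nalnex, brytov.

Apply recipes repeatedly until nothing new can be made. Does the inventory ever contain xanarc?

No

xanarc would need irdumb, torren, and renyul (R8), but torren is never obtained.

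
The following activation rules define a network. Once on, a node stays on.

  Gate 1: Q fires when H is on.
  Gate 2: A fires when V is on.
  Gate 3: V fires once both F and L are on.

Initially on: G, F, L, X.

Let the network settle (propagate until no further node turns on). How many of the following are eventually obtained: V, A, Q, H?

2

F and L are on, so V fires (Gate 3).
V is on, so A fires (Gate 2).
V: reached.
A: reached.
Q would need H (Gate 1), but H never turns on.
No rule produces H, and it is not given.
Reached: V and A — 2 of the 4.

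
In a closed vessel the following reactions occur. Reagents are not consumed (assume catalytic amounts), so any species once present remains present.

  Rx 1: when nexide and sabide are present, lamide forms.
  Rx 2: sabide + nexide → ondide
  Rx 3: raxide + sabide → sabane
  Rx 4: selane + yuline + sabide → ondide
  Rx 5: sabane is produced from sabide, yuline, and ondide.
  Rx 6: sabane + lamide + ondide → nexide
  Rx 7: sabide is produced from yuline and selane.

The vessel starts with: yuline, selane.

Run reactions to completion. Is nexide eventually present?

nexide would need sabane, lamide, and ondide (Rx 6), but lamide never forms.

No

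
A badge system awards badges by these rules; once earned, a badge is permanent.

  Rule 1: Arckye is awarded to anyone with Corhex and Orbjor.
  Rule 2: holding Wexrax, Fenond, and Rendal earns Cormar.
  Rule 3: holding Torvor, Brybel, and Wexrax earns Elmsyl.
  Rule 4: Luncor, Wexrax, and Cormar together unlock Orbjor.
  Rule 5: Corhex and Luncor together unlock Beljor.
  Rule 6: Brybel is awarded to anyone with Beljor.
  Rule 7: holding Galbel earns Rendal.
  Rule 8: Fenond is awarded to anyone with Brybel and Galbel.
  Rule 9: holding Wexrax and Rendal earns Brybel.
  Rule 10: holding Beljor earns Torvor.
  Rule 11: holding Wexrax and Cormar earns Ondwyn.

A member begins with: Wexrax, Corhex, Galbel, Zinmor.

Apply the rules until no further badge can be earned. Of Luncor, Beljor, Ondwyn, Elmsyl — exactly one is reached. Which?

With Galbel, Rendal is earned (Rule 7).
With Wexrax and Rendal, Brybel is earned (Rule 9).
With Brybel and Galbel, Fenond is earned (Rule 8).
With Wexrax, Fenond, and Rendal, Cormar is earned (Rule 2).
With Wexrax and Cormar, Ondwyn is earned (Rule 11).
Elmsyl would need Torvor, Brybel, and Wexrax (Rule 3), but Torvor is never earned. No rule produces Luncor, and it is not given. Beljor would need Corhex and Luncor (Rule 5), but Luncor is never earned.

Ondwyn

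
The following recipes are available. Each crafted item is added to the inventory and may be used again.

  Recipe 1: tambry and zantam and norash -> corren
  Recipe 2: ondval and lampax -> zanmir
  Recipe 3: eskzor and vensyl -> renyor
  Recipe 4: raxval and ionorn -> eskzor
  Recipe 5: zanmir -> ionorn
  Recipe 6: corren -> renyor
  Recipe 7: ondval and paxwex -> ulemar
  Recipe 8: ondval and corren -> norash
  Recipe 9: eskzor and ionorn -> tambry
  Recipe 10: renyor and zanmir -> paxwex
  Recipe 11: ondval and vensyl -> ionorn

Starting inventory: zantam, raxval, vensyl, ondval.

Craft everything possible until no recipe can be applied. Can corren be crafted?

No

corren would need tambry, zantam, and norash (Recipe 1), but norash is never obtained.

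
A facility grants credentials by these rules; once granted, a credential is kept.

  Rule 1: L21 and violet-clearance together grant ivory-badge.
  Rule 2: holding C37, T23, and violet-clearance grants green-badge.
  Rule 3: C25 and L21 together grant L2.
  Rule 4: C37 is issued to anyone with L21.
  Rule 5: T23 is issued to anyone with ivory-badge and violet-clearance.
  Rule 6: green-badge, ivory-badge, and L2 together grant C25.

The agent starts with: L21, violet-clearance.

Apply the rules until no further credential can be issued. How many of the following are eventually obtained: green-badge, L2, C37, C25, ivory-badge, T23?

4

Holding L21 and violet-clearance grants ivory-badge (Rule 1).
Holding L21 grants C37 (Rule 4).
Holding ivory-badge and violet-clearance grants T23 (Rule 5).
Holding C37, T23, and violet-clearance grants green-badge (Rule 2).
green-badge: reached.
L2 would need C25 and L21 (Rule 3), but C25 is never granted.
C37: reached.
C25 would need green-badge, ivory-badge, and L2 (Rule 6), but L2 is never granted.
ivory-badge: reached.
T23: reached.
Reached: green-badge, C37, ivory-badge, and T23 — 4 of the 6.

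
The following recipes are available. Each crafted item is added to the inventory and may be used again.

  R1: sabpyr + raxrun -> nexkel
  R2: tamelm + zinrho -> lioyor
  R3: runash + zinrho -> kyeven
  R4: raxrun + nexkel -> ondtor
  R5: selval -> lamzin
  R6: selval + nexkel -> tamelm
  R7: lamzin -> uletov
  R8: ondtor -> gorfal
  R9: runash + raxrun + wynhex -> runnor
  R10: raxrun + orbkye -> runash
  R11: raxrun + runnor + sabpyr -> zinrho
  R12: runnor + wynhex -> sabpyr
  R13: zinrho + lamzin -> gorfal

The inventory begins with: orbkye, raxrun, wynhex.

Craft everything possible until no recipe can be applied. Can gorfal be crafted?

Yes

Using R10, raxrun and orbkye make runash.
Using R9, runash, raxrun, and wynhex make runnor.
Using R12, runnor and wynhex make sabpyr.
sabpyr + raxrun -> nexkel (R1).
Using R4, raxrun and nexkel make ondtor.
Using R8, ondtor makes gorfal.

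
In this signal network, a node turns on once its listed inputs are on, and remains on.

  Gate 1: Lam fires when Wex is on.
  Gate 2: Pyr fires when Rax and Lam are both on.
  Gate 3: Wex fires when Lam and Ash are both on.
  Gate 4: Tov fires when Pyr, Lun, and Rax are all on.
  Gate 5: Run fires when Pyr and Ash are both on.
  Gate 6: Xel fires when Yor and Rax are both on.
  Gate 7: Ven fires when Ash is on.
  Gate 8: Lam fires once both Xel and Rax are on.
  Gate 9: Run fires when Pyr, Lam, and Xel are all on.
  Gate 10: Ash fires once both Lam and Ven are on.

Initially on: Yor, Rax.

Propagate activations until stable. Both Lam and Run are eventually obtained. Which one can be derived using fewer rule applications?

Lam: Gate 6: Yor and Rax on → Xel on. Xel and Rax are on, so Lam fires (Gate 8). [2 rule applications]
Run: Yor and Rax are on, so Xel fires (Gate 6). Gate 8: Xel and Rax on → Lam on. Gate 2: Rax and Lam on → Pyr on. Gate 9: Pyr, Lam, and Xel on → Run on. [4 rule applications]
Lam needs fewer.

Lam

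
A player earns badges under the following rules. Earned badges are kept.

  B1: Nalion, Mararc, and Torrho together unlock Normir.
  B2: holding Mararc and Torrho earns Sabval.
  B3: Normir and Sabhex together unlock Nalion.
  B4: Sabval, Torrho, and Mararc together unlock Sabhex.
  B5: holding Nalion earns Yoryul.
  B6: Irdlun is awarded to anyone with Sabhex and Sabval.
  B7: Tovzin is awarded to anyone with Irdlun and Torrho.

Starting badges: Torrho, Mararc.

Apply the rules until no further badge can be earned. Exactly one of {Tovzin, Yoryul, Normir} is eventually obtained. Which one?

Tovzin

With Mararc and Torrho, Sabval is earned (B2).
With Sabval, Torrho, and Mararc, Sabhex is earned (B4).
With Sabhex and Sabval, Irdlun is earned (B6).
With Irdlun and Torrho, Tovzin is earned (B7).
Yoryul would need Nalion (B5), but Nalion is never earned. Normir would need Nalion, Mararc, and Torrho (B1), but Nalion is never earned.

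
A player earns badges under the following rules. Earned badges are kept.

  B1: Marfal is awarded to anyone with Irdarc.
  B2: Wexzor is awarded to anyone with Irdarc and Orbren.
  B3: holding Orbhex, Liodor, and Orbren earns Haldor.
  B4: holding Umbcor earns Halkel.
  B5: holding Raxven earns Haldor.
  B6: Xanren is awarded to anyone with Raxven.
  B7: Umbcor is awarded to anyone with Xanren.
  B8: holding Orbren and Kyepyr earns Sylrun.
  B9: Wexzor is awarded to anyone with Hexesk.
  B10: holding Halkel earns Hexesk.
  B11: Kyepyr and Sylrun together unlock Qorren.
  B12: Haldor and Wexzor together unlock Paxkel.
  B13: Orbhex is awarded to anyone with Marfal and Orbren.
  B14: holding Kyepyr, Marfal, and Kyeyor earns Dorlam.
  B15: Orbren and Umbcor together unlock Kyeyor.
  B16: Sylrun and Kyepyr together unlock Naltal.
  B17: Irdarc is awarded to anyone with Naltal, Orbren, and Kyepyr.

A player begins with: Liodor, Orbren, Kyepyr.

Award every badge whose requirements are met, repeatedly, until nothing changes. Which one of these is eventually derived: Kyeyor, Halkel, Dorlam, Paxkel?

With Orbren and Kyepyr, Sylrun is earned (B8).
With Sylrun and Kyepyr, Naltal is earned (B16).
With Naltal, Orbren, and Kyepyr, Irdarc is earned (B17).
With Irdarc, Marfal is earned (B1).
With Irdarc and Orbren, Wexzor is earned (B2).
With Marfal and Orbren, Orbhex is earned (B13).
With Orbhex, Liodor, and Orbren, Haldor is earned (B3).
With Haldor and Wexzor, Paxkel is earned (B12).
Dorlam would need Kyepyr, Marfal, and Kyeyor (B14), but Kyeyor is never earned. Kyeyor would need Orbren and Umbcor (B15), but Umbcor is never earned. Halkel would need Umbcor (B4), but Umbcor is never earned.

Paxkel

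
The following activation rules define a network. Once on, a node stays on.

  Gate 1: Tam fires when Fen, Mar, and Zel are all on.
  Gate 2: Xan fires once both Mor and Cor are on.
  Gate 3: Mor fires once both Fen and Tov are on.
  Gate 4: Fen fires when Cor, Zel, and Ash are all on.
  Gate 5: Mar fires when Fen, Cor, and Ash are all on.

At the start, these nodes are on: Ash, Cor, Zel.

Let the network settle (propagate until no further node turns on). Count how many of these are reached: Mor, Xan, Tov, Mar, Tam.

2

Cor, Zel, and Ash are on, so Fen fires (Gate 4).
Fen, Cor, and Ash are on, so Mar fires (Gate 5).
Fen, Mar, and Zel are on, so Tam fires (Gate 1).
Mor would need Fen and Tov (Gate 3), but Tov never turns on.
Xan would need Mor and Cor (Gate 2), but Mor never turns on.
No rule produces Tov, and it is not given.
Mar: reached.
Tam: reached.
Reached: Mar and Tam — 2 of the 5.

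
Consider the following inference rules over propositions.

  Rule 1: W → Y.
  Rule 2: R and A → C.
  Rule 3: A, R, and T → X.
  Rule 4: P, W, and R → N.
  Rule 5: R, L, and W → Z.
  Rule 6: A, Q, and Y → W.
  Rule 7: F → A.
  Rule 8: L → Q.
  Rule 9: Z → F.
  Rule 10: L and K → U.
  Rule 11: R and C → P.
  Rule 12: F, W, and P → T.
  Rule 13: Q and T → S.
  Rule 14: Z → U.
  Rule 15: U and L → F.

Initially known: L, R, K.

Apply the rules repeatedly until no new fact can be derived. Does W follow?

W would need A, Q, and Y (Rule 6), but Y is never established.

No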